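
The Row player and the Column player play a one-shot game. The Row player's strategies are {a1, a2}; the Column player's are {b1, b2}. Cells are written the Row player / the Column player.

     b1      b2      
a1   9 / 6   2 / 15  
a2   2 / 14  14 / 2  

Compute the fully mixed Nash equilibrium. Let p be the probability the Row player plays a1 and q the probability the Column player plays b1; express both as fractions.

p = 4/7, q = 12/19

Each player's mixing probability is pinned down by making the *other* player indifferent.
The Column player indifferent between b1 and b2: p·6 + (1−p)·14 = p·15 + (1−p)·2 ⟹ 14 + (-8)p = 2 + 13p ⟹ p = 4/7.
The Row player indifferent between a1 and a2: q·9 + (1−q)·2 = q·2 + (1−q)·14 ⟹ 2 + 7q = 14 + (-12)q ⟹ q = 12/19.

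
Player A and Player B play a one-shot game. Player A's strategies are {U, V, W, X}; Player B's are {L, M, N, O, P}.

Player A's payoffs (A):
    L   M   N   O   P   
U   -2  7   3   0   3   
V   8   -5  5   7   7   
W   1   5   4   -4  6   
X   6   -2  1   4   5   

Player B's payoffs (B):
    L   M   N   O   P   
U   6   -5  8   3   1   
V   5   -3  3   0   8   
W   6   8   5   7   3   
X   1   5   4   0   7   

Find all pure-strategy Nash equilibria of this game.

A profile is a Nash equilibrium when each player is best-responding to the other.
Player A's best responses — vs L: V (payoff 8); vs M: U (payoff 7); vs N: V (payoff 5); vs O: V (payoff 7); vs P: V (payoff 7).
Player B's best responses — vs U: N (payoff 8); vs V: P (payoff 8); vs W: M (payoff 8); vs X: P (payoff 7).
The only mutual best response is (V, P); neither player gains by switching there.

(V, P)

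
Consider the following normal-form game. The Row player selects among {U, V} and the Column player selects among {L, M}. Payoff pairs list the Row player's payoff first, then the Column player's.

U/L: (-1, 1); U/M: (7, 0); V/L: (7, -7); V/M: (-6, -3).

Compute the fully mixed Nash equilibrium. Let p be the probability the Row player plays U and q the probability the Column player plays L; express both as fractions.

p = 4/5, q = 13/21

In a mixed NE each player is indifferent between their pure strategies, so the opponent's mix sets the indifference.
The Column player indifferent between L and M: p·1 + (1−p)·(-7) = p·0 + (1−p)·(-3) ⟹ (-7) + 8p = (-3) + 3p ⟹ p = 4/5.
The Row player indifferent between U and V: q·(-1) + (1−q)·7 = q·7 + (1−q)·(-6) ⟹ 7 + (-8)q = (-6) + 13q ⟹ q = 13/21.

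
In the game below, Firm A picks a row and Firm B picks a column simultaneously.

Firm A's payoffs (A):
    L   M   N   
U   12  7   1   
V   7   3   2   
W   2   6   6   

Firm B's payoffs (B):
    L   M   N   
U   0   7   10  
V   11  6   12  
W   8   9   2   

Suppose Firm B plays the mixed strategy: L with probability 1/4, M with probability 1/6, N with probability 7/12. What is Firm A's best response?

Firm A's best reply maximizes expected payoff against the mix.
U: (1/4)·12 + (1/6)·7 + (7/12)·1 = 19/4
V: (1/4)·7 + (1/6)·3 + (7/12)·2 = 41/12
W: (1/4)·2 + (1/6)·6 + (7/12)·6 = 5
Highest expected payoff is 5, from W.

W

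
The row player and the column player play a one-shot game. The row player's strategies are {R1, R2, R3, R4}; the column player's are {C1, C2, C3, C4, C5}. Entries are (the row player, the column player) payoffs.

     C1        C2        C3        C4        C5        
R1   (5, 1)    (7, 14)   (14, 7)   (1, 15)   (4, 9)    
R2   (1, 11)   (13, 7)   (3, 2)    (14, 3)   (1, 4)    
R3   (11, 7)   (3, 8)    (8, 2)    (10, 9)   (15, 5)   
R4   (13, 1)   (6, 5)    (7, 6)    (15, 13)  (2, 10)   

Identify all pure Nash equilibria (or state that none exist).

(R4, C4)

A profile is a Nash equilibrium when each player is best-responding to the other.
The row player's best responses — vs C1: R4 (payoff 13); vs C2: R2 (payoff 13); vs C3: R1 (payoff 14); vs C4: R4 (payoff 15); vs C5: R3 (payoff 15).
The column player's best responses — vs R1: C4 (payoff 15); vs R2: C1 (payoff 11); vs R3: C4 (payoff 9); vs R4: C4 (payoff 13).
The only mutual best response is (R4, C4); neither player gains by switching there.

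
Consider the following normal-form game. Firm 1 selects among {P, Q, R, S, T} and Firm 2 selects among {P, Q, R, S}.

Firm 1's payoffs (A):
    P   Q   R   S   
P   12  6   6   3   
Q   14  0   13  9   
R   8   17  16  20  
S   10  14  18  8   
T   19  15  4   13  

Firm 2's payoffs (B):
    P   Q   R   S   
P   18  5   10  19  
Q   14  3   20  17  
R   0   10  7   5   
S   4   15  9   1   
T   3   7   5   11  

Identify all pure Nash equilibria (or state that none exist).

(R, Q)

Find each player's best response to every opponent strategy; NE are the intersections.
Firm 1's best responses — vs P: T (payoff 19); vs Q: R (payoff 17); vs R: S (payoff 18); vs S: R (payoff 20).
Firm 2's best responses — vs P: S (payoff 19); vs Q: R (payoff 20); vs R: Q (payoff 10); vs S: Q (payoff 15); vs T: S (payoff 11).
The only mutual best response is (R, Q); neither player gains by switching there.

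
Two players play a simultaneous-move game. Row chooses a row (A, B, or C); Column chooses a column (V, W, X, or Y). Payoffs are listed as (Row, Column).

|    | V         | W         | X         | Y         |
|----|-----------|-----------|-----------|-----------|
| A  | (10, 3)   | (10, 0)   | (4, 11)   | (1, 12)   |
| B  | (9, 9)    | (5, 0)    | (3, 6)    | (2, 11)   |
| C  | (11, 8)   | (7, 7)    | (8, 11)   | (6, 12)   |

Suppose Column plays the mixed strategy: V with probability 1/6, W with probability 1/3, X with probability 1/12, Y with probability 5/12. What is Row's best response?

C

Row's best reply maximizes expected payoff against the mix.
A: (1/6)·10 + (1/3)·10 + (1/12)·4 + (5/12)·1 = 23/4
B: (1/6)·9 + (1/3)·5 + (1/12)·3 + (5/12)·2 = 17/4
C: (1/6)·11 + (1/3)·7 + (1/12)·8 + (5/12)·6 = 22/3
Highest expected payoff is 22/3, from C.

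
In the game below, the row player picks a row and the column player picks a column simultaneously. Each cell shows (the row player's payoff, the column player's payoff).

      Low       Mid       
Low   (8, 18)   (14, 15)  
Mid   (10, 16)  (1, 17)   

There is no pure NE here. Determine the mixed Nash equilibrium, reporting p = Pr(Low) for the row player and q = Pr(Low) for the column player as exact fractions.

p = 1/4, q = 13/15

Each player's mixing probability is pinned down by making the *other* player indifferent.
The column player indifferent between Low and Mid: p·18 + (1−p)·16 = p·15 + (1−p)·17 ⟹ 16 + 2p = 17 + (-2)p ⟹ p = 1/4.
The row player indifferent between Low and Mid: q·8 + (1−q)·14 = q·10 + (1−q)·1 ⟹ 14 + (-6)q = 1 + 9q ⟹ q = 13/15.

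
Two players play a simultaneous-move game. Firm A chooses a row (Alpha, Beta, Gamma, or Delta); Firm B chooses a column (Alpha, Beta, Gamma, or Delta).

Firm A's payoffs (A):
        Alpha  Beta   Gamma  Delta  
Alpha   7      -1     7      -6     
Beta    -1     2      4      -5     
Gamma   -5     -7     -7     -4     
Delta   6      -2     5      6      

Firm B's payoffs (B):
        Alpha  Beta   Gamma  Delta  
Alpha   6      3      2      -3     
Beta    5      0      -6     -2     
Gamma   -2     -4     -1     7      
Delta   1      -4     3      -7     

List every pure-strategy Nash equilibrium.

(Alpha, Alpha)

Find each player's best response to every opponent strategy; NE are the intersections.
Firm A's best responses — vs Alpha: Alpha (payoff 7); vs Beta: Beta (payoff 2); vs Gamma: Alpha (payoff 7); vs Delta: Delta (payoff 6).
Firm B's best responses — vs Alpha: Alpha (payoff 6); vs Beta: Alpha (payoff 5); vs Gamma: Delta (payoff 7); vs Delta: Gamma (payoff 3).
The only mutual best response is (Alpha, Alpha); neither player gains by switching there.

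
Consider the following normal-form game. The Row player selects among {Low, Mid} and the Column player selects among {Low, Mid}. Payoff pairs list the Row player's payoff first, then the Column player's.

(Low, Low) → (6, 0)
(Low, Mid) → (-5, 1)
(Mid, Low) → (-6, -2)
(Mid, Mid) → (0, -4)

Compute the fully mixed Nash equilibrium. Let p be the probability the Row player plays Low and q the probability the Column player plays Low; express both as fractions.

p = 2/3, q = 5/17

In a mixed NE each player is indifferent between their pure strategies, so the opponent's mix sets the indifference.
The Column player indifferent between Low and Mid: p·0 + (1−p)·(-2) = p·1 + (1−p)·(-4) ⟹ (-2) + 2p = (-4) + 5p ⟹ p = 2/3.
The Row player indifferent between Low and Mid: q·6 + (1−q)·(-5) = q·(-6) + (1−q)·0 ⟹ (-5) + 11q = 0 + (-6)q ⟹ q = 5/17.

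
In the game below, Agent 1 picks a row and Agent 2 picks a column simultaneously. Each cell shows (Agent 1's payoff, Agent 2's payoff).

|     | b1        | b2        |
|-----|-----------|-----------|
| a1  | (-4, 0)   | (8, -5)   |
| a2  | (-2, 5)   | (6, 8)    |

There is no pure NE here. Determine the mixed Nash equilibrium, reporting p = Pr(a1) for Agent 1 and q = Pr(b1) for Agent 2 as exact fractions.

p = 3/8, q = 1/2

Each player's mixing probability is pinned down by making the *other* player indifferent.
Agent 2 indifferent between b1 and b2: p·0 + (1−p)·5 = p·(-5) + (1−p)·8 ⟹ 5 + (-5)p = 8 + (-13)p ⟹ p = 3/8.
Agent 1 indifferent between a1 and a2: q·(-4) + (1−q)·8 = q·(-2) + (1−q)·6 ⟹ 8 + (-12)q = 6 + (-8)q ⟹ q = 1/2.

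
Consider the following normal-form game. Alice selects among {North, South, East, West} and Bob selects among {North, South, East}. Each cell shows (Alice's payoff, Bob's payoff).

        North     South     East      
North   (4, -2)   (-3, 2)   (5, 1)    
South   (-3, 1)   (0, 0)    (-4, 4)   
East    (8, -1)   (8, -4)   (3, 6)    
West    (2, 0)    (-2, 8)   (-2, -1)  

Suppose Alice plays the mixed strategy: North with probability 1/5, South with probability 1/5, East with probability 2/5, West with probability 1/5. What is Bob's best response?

Compute Bob's expected payoff from each pure strategy against the given mix.
North: (1/5)·(-2) + (1/5)·1 + (2/5)·(-1) + (1/5)·0 = -3/5
South: (1/5)·2 + (1/5)·0 + (2/5)·(-4) + (1/5)·8 = 2/5
East: (1/5)·1 + (1/5)·4 + (2/5)·6 + (1/5)·(-1) = 16/5
Highest expected payoff is 16/5, from East.

East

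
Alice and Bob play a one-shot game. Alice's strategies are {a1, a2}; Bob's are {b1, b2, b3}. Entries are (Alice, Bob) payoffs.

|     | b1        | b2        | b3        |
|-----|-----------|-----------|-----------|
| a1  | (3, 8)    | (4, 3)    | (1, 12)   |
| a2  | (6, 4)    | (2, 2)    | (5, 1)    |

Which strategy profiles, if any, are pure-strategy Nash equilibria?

A profile is a Nash equilibrium when each player is best-responding to the other.
Alice's best responses — vs b1: a2 (payoff 6); vs b2: a1 (payoff 4); vs b3: a2 (payoff 5).
Bob's best responses — vs a1: b3 (payoff 12); vs a2: b1 (payoff 4).
The only mutual best response is (a2, b1); neither player gains by switching there.

(a2, b1)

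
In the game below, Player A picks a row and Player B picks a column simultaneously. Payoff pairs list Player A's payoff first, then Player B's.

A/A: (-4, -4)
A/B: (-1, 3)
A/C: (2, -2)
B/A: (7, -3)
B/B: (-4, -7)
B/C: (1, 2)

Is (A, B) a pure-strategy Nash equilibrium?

Yes

Holding Player B at B: Player A gets -1 from A, versus -4 from B. No profitable deviation for Player A.
Holding Player A at A: Player B gets 3 from B, versus -4 from A, -2 from C. No profitable deviation for Player B either.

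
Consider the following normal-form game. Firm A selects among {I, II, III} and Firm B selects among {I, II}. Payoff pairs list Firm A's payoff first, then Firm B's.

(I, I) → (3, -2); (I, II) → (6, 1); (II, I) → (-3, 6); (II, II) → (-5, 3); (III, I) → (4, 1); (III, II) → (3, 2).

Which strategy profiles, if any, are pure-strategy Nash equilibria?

A profile is a Nash equilibrium when each player is best-responding to the other.
Firm A's best responses — vs I: III (payoff 4); vs II: I (payoff 6).
Firm B's best responses — vs I: II (payoff 1); vs II: I (payoff 6); vs III: II (payoff 2).
The only mutual best response is (I, II); neither player gains by switching there.

(I, II)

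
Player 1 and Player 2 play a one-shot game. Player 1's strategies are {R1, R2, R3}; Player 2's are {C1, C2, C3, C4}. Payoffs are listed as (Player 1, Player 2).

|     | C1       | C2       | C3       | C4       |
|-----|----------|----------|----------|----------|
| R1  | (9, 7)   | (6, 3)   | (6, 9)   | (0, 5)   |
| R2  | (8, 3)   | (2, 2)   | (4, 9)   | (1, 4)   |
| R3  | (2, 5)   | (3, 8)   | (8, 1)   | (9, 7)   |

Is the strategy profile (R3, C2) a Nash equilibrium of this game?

Holding Player 2 at C2: Player 1 gets 3 from R3 but could get 6 by switching to R1. Player 1 has a profitable deviation.

No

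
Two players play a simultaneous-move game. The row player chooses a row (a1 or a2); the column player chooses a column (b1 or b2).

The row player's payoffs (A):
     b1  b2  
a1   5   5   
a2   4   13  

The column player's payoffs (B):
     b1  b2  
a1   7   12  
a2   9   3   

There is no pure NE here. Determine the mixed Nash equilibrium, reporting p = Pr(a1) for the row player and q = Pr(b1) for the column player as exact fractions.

p = 6/11, q = 8/9

Each player's mixing probability is pinned down by making the *other* player indifferent.
The column player indifferent between b1 and b2: p·7 + (1−p)·9 = p·12 + (1−p)·3 ⟹ 9 + (-2)p = 3 + 9p ⟹ p = 6/11.
The row player indifferent between a1 and a2: q·5 + (1−q)·5 = q·4 + (1−q)·13 ⟹ 5 + 0q = 13 + (-9)q ⟹ q = 8/9.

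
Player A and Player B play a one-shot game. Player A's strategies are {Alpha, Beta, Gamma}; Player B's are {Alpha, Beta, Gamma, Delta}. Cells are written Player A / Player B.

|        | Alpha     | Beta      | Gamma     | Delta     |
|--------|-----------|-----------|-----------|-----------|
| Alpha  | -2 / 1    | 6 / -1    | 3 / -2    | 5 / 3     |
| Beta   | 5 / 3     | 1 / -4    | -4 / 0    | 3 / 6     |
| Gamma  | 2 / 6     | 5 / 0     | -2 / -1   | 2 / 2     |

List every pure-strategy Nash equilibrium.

(Alpha, Delta)

Check mutual best responses: a cell is a NE iff neither player can gain by unilaterally deviating.
Player A's best responses — vs Alpha: Beta (payoff 5); vs Beta: Alpha (payoff 6); vs Gamma: Alpha (payoff 3); vs Delta: Alpha (payoff 5).
Player B's best responses — vs Alpha: Delta (payoff 3); vs Beta: Delta (payoff 6); vs Gamma: Alpha (payoff 6).
The only mutual best response is (Alpha, Delta); neither player gains by switching there.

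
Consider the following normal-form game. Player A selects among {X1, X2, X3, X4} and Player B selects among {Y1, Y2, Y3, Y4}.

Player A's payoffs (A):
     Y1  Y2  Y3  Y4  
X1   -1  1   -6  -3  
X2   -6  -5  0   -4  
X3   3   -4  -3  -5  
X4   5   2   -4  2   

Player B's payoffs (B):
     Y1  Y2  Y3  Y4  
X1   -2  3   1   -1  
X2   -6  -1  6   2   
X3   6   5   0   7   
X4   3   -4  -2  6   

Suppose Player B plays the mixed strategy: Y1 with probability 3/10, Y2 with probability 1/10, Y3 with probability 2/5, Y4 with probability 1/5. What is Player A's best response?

X4

Player A's best reply maximizes expected payoff against the mix.
X1: (3/10)·(-1) + (1/10)·1 + (2/5)·(-6) + (1/5)·(-3) = -16/5
X2: (3/10)·(-6) + (1/10)·(-5) + (2/5)·0 + (1/5)·(-4) = -31/10
X3: (3/10)·3 + (1/10)·(-4) + (2/5)·(-3) + (1/5)·(-5) = -17/10
X4: (3/10)·5 + (1/10)·2 + (2/5)·(-4) + (1/5)·2 = 1/2
Highest expected payoff is 1/2, from X4.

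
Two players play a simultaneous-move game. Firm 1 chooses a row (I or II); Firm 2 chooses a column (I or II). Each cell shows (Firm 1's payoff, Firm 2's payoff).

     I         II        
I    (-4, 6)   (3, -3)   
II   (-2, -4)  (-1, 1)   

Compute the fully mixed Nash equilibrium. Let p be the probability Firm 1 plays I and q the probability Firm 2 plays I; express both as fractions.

p = 5/14, q = 2/3

Each player's mixing probability is pinned down by making the *other* player indifferent.
Firm 2 indifferent between I and II: p·6 + (1−p)·(-4) = p·(-3) + (1−p)·1 ⟹ (-4) + 10p = 1 + (-4)p ⟹ p = 5/14.
Firm 1 indifferent between I and II: q·(-4) + (1−q)·3 = q·(-2) + (1−q)·(-1) ⟹ 3 + (-7)q = (-1) + (-1)q ⟹ q = 2/3.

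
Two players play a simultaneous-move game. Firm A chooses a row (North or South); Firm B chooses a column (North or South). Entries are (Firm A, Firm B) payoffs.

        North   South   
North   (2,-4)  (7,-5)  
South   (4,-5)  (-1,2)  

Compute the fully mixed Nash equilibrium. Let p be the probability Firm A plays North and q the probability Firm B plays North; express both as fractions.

p = 7/8, q = 4/5

In a mixed NE each player is indifferent between their pure strategies, so the opponent's mix sets the indifference.
Firm B indifferent between North and South: p·(-4) + (1−p)·(-5) = p·(-5) + (1−p)·2 ⟹ (-5) + 1p = 2 + (-7)p ⟹ p = 7/8.
Firm A indifferent between North and South: q·2 + (1−q)·7 = q·4 + (1−q)·(-1) ⟹ 7 + (-5)q = (-1) + 5q ⟹ q = 4/5.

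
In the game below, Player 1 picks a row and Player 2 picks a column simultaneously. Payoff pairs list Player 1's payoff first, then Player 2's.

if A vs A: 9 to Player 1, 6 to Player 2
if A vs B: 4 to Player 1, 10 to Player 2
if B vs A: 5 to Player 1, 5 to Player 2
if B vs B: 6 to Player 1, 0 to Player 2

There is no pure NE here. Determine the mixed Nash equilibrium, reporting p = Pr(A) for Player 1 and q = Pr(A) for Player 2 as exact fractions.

p = 5/9, q = 1/3

In a mixed NE each player is indifferent between their pure strategies, so the opponent's mix sets the indifference.
Player 2 indifferent between A and B: p·6 + (1−p)·5 = p·10 + (1−p)·0 ⟹ 5 + 1p = 0 + 10p ⟹ p = 5/9.
Player 1 indifferent between A and B: q·9 + (1−q)·4 = q·5 + (1−q)·6 ⟹ 4 + 5q = 6 + (-1)q ⟹ q = 1/3.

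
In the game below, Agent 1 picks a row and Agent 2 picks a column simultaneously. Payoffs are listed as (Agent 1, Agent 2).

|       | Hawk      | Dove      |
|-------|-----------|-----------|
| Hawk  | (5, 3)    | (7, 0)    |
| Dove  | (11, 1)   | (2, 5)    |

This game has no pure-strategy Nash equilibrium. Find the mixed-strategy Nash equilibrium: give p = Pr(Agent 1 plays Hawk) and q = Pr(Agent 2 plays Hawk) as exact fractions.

p = 4/7, q = 5/11

Each player's mixing probability is pinned down by making the *other* player indifferent.
Agent 2 indifferent between Hawk and Dove: p·3 + (1−p)·1 = p·0 + (1−p)·5 ⟹ 1 + 2p = 5 + (-5)p ⟹ p = 4/7.
Agent 1 indifferent between Hawk and Dove: q·5 + (1−q)·7 = q·11 + (1−q)·2 ⟹ 7 + (-2)q = 2 + 9q ⟹ q = 5/11.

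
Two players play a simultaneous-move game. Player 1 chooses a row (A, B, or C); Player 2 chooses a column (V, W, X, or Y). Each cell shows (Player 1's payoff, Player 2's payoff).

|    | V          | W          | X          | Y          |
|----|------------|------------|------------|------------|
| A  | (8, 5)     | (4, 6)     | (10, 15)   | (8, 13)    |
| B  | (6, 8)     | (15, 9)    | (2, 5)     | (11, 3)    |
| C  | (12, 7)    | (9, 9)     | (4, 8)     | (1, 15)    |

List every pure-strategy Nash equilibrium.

(A, X) and (B, W)

Find each player's best response to every opponent strategy; NE are the intersections.
Player 1's best responses — vs V: C (payoff 12); vs W: B (payoff 15); vs X: A (payoff 10); vs Y: B (payoff 11).
Player 2's best responses — vs A: X (payoff 15); vs B: W (payoff 9); vs C: Y (payoff 15).
Mutual best responses occur at (A, X) and (B, W); at each, neither player gains by switching.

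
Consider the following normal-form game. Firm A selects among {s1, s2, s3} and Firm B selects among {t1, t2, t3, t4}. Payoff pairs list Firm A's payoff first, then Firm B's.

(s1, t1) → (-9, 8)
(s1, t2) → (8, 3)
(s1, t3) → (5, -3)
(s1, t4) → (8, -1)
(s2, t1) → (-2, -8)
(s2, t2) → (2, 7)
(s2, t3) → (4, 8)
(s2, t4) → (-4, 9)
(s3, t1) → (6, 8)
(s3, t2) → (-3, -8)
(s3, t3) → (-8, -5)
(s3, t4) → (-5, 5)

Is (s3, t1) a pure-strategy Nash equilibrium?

Yes

Holding Firm B at t1: Firm A gets 6 from s3, versus -9 from s1, -2 from s2. No profitable deviation for Firm A.
Holding Firm A at s3: Firm B gets 8 from t1, versus -8 from t2, -5 from t3, 5 from t4. No profitable deviation for Firm B either.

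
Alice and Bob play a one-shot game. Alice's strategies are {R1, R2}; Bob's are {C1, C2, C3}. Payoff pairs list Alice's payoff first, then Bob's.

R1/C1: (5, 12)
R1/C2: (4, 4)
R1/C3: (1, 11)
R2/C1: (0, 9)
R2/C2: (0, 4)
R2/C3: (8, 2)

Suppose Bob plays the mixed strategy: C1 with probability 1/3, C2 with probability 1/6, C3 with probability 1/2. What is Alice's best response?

Compute Alice's expected payoff from each pure strategy against the given mix.
R1: (1/3)·5 + (1/6)·4 + (1/2)·1 = 17/6
R2: (1/3)·0 + (1/6)·0 + (1/2)·8 = 4
Highest expected payoff is 4, from R2.

R2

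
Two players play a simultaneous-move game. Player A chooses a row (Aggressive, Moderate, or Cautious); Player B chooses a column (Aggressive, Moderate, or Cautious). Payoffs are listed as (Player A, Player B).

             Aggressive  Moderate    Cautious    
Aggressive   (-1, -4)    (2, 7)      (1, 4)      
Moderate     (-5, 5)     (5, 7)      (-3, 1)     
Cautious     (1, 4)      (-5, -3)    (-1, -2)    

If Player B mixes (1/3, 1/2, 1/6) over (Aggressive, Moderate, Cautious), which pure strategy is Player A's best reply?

Compute Player A's expected payoff from each pure strategy against the given mix.
Aggressive: (1/3)·(-1) + (1/2)·2 + (1/6)·1 = 5/6
Moderate: (1/3)·(-5) + (1/2)·5 + (1/6)·(-3) = 1/3
Cautious: (1/3)·1 + (1/2)·(-5) + (1/6)·(-1) = -7/3
Highest expected payoff is 5/6, from Aggressive.

Aggressive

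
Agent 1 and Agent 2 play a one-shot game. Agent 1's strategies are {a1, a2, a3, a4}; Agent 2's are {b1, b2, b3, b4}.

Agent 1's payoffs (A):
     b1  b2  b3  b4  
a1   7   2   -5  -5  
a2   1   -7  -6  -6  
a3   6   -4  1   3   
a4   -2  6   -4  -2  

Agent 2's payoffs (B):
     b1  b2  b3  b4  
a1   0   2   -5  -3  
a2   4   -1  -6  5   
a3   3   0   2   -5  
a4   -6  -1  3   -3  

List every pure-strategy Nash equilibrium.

A profile is a Nash equilibrium when each player is best-responding to the other.
Agent 1's best responses — vs b1: a1 (payoff 7); vs b2: a4 (payoff 6); vs b3: a3 (payoff 1); vs b4: a3 (payoff 3).
Agent 2's best responses — vs a1: b2 (payoff 2); vs a2: b4 (payoff 5); vs a3: b1 (payoff 3); vs a4: b3 (payoff 3).
No cell has both players best-responding. For instance, Agent 1's best reply to b2 is a4, but against a4 Agent 2 prefers b3 over b2.

There is no pure-strategy Nash equilibrium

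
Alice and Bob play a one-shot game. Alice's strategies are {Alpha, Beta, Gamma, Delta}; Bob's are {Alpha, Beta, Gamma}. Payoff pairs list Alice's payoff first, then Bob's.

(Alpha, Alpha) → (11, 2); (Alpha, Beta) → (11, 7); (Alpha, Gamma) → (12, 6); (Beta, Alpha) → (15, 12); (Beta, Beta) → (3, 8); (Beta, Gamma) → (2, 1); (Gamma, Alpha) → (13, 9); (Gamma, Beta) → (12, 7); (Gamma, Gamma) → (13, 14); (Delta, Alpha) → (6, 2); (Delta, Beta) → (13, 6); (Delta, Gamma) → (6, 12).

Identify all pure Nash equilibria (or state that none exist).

Find each player's best response to every opponent strategy; NE are the intersections.
Alice's best responses — vs Alpha: Beta (payoff 15); vs Beta: Delta (payoff 13); vs Gamma: Gamma (payoff 13).
Bob's best responses — vs Alpha: Beta (payoff 7); vs Beta: Alpha (payoff 12); vs Gamma: Gamma (payoff 14); vs Delta: Gamma (payoff 12).
Mutual best responses occur at (Beta, Alpha) and (Gamma, Gamma); at each, neither player gains by switching.

(Beta, Alpha) and (Gamma, Gamma)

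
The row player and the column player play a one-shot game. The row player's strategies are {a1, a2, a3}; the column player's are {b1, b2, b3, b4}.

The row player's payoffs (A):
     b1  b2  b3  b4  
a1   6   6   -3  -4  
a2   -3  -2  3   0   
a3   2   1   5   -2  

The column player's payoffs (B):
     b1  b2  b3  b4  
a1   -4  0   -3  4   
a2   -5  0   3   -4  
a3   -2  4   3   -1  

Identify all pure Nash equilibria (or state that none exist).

No pure-strategy Nash equilibrium

Find each player's best response to every opponent strategy; NE are the intersections.
The row player's best responses — vs b1: a1 (payoff 6); vs b2: a1 (payoff 6); vs b3: a3 (payoff 5); vs b4: a2 (payoff 0).
The column player's best responses — vs a1: b4 (payoff 4); vs a2: b3 (payoff 3); vs a3: b2 (payoff 4).
No cell has both players best-responding. For instance, the row player's best reply to b4 is a2, but against a2 the column player prefers b3 over b4.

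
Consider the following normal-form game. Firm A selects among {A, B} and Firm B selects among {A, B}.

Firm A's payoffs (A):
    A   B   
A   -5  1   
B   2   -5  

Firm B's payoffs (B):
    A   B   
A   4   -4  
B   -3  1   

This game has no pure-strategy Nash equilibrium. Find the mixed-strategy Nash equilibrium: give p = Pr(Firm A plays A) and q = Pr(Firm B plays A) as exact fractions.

p = 1/3, q = 6/13

Each player's mixing probability is pinned down by making the *other* player indifferent.
Firm B indifferent between A and B: p·4 + (1−p)·(-3) = p·(-4) + (1−p)·1 ⟹ (-3) + 7p = 1 + (-5)p ⟹ p = 1/3.
Firm A indifferent between A and B: q·(-5) + (1−q)·1 = q·2 + (1−q)·(-5) ⟹ 1 + (-6)q = (-5) + 7q ⟹ q = 6/13.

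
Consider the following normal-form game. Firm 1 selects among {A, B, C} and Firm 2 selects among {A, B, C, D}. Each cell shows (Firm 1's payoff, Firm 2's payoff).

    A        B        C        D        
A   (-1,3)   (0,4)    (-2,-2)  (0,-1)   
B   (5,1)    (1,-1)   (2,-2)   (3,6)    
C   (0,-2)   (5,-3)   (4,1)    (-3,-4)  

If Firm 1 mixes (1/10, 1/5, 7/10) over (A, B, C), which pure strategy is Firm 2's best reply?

Firm 2's best reply maximizes expected payoff against the mix.
A: (1/10)·3 + (1/5)·1 + (7/10)·(-2) = -9/10
B: (1/10)·4 + (1/5)·(-1) + (7/10)·(-3) = -19/10
C: (1/10)·(-2) + (1/5)·(-2) + (7/10)·1 = 1/10
D: (1/10)·(-1) + (1/5)·6 + (7/10)·(-4) = -17/10
Highest expected payoff is 1/10, from C.

C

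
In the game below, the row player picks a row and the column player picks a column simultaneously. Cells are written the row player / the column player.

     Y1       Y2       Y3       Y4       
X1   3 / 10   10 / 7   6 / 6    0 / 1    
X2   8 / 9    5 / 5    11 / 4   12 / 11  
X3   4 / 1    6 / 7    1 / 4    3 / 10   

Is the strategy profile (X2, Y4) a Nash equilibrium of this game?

Holding the column player at Y4: the row player gets 12 from X2, versus 0 from X1, 3 from X3. No profitable deviation for the row player.
Holding the row player at X2: the column player gets 11 from Y4, versus 9 from Y1, 5 from Y2, 4 from Y3. No profitable deviation for the column player either.

Yes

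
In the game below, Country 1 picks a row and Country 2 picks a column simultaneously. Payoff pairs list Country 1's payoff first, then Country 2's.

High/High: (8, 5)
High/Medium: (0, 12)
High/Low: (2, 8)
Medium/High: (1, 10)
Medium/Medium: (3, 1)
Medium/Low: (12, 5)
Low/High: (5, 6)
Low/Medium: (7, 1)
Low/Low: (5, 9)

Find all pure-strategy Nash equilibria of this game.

A profile is a Nash equilibrium when each player is best-responding to the other.
Country 1's best responses — vs High: High (payoff 8); vs Medium: Low (payoff 7); vs Low: Medium (payoff 12).
Country 2's best responses — vs High: Medium (payoff 12); vs Medium: High (payoff 10); vs Low: Low (payoff 9).
No cell has both players best-responding. For instance, Country 1's best reply to Low is Medium, but against Medium Country 2 prefers High over Low.

No pure-strategy Nash equilibrium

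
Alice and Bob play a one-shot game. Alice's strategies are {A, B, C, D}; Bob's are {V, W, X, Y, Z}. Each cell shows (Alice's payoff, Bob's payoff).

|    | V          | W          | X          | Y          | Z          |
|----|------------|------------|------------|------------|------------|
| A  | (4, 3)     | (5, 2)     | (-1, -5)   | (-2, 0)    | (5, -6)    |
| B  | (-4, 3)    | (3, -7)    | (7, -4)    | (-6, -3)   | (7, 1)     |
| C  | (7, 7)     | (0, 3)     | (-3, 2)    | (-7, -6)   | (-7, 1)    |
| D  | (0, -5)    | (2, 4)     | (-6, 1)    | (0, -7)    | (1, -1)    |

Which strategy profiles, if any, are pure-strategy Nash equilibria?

A profile is a Nash equilibrium when each player is best-responding to the other.
Alice's best responses — vs V: C (payoff 7); vs W: A (payoff 5); vs X: B (payoff 7); vs Y: D (payoff 0); vs Z: B (payoff 7).
Bob's best responses — vs A: V (payoff 3); vs B: V (payoff 3); vs C: V (payoff 7); vs D: W (payoff 4).
The only mutual best response is (C, V); neither player gains by switching there.

(C, V)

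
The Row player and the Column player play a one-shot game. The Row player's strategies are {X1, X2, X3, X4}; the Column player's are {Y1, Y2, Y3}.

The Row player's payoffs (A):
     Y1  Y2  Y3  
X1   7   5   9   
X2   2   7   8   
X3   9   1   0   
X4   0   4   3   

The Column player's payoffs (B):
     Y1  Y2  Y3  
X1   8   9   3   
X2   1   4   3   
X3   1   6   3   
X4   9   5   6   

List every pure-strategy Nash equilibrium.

(X2, Y2)

Check mutual best responses: a cell is a NE iff neither player can gain by unilaterally deviating.
The Row player's best responses — vs Y1: X3 (payoff 9); vs Y2: X2 (payoff 7); vs Y3: X1 (payoff 9).
The Column player's best responses — vs X1: Y2 (payoff 9); vs X2: Y2 (payoff 4); vs X3: Y2 (payoff 6); vs X4: Y1 (payoff 9).
The only mutual best response is (X2, Y2); neither player gains by switching there.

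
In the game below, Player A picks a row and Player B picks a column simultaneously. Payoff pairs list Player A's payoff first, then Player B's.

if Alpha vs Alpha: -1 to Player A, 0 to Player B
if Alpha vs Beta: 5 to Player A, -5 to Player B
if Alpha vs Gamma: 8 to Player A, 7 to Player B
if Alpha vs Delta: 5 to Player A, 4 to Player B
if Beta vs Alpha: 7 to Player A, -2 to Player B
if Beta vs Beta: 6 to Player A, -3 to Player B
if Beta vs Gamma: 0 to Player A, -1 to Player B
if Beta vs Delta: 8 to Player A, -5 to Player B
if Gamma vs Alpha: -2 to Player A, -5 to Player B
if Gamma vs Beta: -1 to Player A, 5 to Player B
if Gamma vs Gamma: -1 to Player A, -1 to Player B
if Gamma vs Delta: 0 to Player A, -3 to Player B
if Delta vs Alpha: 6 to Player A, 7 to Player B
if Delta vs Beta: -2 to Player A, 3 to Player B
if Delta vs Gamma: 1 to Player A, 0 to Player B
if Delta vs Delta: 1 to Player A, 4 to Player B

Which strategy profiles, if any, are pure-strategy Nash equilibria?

(Alpha, Gamma)

A profile is a Nash equilibrium when each player is best-responding to the other.
Player A's best responses — vs Alpha: Beta (payoff 7); vs Beta: Beta (payoff 6); vs Gamma: Alpha (payoff 8); vs Delta: Beta (payoff 8).
Player B's best responses — vs Alpha: Gamma (payoff 7); vs Beta: Gamma (payoff -1); vs Gamma: Beta (payoff 5); vs Delta: Alpha (payoff 7).
The only mutual best response is (Alpha, Gamma); neither player gains by switching there.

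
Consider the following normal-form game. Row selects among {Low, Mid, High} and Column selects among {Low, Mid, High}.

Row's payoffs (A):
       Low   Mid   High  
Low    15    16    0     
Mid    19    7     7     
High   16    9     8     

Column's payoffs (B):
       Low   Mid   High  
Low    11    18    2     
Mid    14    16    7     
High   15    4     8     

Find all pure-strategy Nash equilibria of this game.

Find each player's best response to every opponent strategy; NE are the intersections.
Row's best responses — vs Low: Mid (payoff 19); vs Mid: Low (payoff 16); vs High: High (payoff 8).
Column's best responses — vs Low: Mid (payoff 18); vs Mid: Mid (payoff 16); vs High: Low (payoff 15).
The only mutual best response is (Low, Mid); neither player gains by switching there.

(Low, Mid)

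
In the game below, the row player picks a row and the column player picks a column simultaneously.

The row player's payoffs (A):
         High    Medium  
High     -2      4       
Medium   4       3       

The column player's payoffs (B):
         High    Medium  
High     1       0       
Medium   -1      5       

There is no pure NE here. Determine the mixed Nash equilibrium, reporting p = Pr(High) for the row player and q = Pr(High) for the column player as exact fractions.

p = 6/7, q = 1/7

In a mixed NE each player is indifferent between their pure strategies, so the opponent's mix sets the indifference.
The column player indifferent between High and Medium: p·1 + (1−p)·(-1) = p·0 + (1−p)·5 ⟹ (-1) + 2p = 5 + (-5)p ⟹ p = 6/7.
The row player indifferent between High and Medium: q·(-2) + (1−q)·4 = q·4 + (1−q)·3 ⟹ 4 + (-6)q = 3 + 1q ⟹ q = 1/7.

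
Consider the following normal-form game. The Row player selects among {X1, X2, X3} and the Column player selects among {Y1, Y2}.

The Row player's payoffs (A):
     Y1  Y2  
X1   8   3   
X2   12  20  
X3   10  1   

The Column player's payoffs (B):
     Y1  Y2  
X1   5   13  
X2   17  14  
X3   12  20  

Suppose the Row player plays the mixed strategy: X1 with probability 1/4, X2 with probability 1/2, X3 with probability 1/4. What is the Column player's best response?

The Column player's best reply maximizes expected payoff against the mix.
Y1: (1/4)·5 + (1/2)·17 + (1/4)·12 = 51/4
Y2: (1/4)·13 + (1/2)·14 + (1/4)·20 = 61/4
Highest expected payoff is 61/4, from Y2.

Y2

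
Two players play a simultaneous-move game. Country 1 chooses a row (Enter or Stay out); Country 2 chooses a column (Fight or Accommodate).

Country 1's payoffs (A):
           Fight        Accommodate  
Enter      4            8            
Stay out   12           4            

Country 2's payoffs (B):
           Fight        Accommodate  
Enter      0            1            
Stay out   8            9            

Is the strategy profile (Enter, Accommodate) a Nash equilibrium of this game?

Yes

Holding Country 2 at Accommodate: Country 1 gets 8 from Enter, versus 4 from Stay out. No profitable deviation for Country 1.
Holding Country 1 at Enter: Country 2 gets 1 from Accommodate, versus 0 from Fight. No profitable deviation for Country 2 either.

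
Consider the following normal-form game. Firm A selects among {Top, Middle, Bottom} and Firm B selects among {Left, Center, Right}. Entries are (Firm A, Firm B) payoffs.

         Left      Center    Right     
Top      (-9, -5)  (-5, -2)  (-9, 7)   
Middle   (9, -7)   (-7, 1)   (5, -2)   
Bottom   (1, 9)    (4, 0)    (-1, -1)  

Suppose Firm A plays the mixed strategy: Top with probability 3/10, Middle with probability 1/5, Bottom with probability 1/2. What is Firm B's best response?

Firm B's best reply maximizes expected payoff against the mix.
Left: (3/10)·(-5) + (1/5)·(-7) + (1/2)·9 = 8/5
Center: (3/10)·(-2) + (1/5)·1 + (1/2)·0 = -2/5
Right: (3/10)·7 + (1/5)·(-2) + (1/2)·(-1) = 6/5
Highest expected payoff is 8/5, from Left.

Left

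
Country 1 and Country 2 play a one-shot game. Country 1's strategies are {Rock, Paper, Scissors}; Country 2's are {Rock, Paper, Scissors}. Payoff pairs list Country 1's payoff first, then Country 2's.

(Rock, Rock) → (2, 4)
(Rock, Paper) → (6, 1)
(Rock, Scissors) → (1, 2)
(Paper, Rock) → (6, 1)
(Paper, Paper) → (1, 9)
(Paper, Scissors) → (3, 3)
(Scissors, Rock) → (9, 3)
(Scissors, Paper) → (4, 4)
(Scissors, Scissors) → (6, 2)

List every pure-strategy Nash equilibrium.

A profile is a Nash equilibrium when each player is best-responding to the other.
Country 1's best responses — vs Rock: Scissors (payoff 9); vs Paper: Rock (payoff 6); vs Scissors: Scissors (payoff 6).
Country 2's best responses — vs Rock: Rock (payoff 4); vs Paper: Paper (payoff 9); vs Scissors: Paper (payoff 4).
No cell has both players best-responding. For instance, Country 1's best reply to Rock is Scissors, but against Scissors Country 2 prefers Paper over Rock.

There is no pure-strategy Nash equilibrium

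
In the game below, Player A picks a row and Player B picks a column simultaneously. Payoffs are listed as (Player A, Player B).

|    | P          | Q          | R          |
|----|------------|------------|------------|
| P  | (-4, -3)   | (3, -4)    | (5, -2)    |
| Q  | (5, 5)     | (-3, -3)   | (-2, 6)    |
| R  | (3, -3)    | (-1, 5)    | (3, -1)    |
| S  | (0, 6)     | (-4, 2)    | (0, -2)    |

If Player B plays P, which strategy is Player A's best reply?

With Player B fixed at P, Player A's payoffs are: P → -4, Q → 5, R → 3, S → 0.
The maximum is 5, achieved by Q.

Q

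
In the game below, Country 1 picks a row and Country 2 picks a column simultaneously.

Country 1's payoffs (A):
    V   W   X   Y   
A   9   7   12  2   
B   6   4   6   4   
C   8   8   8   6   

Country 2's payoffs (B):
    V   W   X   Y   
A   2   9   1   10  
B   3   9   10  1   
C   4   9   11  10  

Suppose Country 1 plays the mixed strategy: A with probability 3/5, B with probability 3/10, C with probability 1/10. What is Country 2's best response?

W

Country 2's best reply maximizes expected payoff against the mix.
V: (3/5)·2 + (3/10)·3 + (1/10)·4 = 5/2
W: (3/5)·9 + (3/10)·9 + (1/10)·9 = 9
X: (3/5)·1 + (3/10)·10 + (1/10)·11 = 47/10
Y: (3/5)·10 + (3/10)·1 + (1/10)·10 = 73/10
Highest expected payoff is 9, from W.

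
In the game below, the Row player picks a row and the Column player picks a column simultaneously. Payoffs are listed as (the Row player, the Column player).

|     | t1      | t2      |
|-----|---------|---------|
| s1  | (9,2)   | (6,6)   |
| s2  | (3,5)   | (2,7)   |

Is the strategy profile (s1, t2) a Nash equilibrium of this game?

Yes

Holding the Column player at t2: the Row player gets 6 from s1, versus 2 from s2. No profitable deviation for the Row player.
Holding the Row player at s1: the Column player gets 6 from t2, versus 2 from t1. No profitable deviation for the Column player either.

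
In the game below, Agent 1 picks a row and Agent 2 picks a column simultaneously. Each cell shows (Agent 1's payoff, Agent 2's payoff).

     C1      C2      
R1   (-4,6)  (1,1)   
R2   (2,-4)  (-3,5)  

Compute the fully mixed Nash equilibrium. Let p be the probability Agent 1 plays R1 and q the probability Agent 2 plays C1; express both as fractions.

Each player's mixing probability is pinned down by making the *other* player indifferent.
Agent 2 indifferent between C1 and C2: p·6 + (1−p)·(-4) = p·1 + (1−p)·5 ⟹ (-4) + 10p = 5 + (-4)p ⟹ p = 9/14.
Agent 1 indifferent between R1 and R2: q·(-4) + (1−q)·1 = q·2 + (1−q)·(-3) ⟹ 1 + (-5)q = (-3) + 5q ⟹ q = 2/5.

p = 9/14, q = 2/5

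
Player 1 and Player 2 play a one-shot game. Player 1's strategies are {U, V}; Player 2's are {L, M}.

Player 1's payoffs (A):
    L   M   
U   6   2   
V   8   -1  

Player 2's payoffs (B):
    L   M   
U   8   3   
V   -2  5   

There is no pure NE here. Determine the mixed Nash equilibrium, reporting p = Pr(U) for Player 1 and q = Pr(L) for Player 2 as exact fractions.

p = 7/12, q = 3/5

In a mixed NE each player is indifferent between their pure strategies, so the opponent's mix sets the indifference.
Player 2 indifferent between L and M: p·8 + (1−p)·(-2) = p·3 + (1−p)·5 ⟹ (-2) + 10p = 5 + (-2)p ⟹ p = 7/12.
Player 1 indifferent between U and V: q·6 + (1−q)·2 = q·8 + (1−q)·(-1) ⟹ 2 + 4q = (-1) + 9q ⟹ q = 3/5.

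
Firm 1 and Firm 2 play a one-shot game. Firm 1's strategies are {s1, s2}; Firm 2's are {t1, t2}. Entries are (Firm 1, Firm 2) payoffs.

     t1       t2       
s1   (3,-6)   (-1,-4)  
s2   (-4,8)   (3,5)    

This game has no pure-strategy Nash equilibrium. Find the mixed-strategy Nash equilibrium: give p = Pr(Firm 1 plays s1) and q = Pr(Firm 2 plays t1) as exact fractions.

In a mixed NE each player is indifferent between their pure strategies, so the opponent's mix sets the indifference.
Firm 2 indifferent between t1 and t2: p·(-6) + (1−p)·8 = p·(-4) + (1−p)·5 ⟹ 8 + (-14)p = 5 + (-9)p ⟹ p = 3/5.
Firm 1 indifferent between s1 and s2: q·3 + (1−q)·(-1) = q·(-4) + (1−q)·3 ⟹ (-1) + 4q = 3 + (-7)q ⟹ q = 4/11.

p = 3/5, q = 4/11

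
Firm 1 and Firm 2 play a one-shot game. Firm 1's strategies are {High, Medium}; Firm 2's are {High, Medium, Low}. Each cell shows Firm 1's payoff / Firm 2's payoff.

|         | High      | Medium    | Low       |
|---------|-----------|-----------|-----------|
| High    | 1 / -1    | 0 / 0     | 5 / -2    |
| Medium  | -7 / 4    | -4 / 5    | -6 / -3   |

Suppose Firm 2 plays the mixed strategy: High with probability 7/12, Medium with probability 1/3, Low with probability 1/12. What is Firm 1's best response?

Compute Firm 1's expected payoff from each pure strategy against the given mix.
High: (7/12)·1 + (1/3)·0 + (1/12)·5 = 1
Medium: (7/12)·(-7) + (1/3)·(-4) + (1/12)·(-6) = -71/12
Highest expected payoff is 1, from High.

High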